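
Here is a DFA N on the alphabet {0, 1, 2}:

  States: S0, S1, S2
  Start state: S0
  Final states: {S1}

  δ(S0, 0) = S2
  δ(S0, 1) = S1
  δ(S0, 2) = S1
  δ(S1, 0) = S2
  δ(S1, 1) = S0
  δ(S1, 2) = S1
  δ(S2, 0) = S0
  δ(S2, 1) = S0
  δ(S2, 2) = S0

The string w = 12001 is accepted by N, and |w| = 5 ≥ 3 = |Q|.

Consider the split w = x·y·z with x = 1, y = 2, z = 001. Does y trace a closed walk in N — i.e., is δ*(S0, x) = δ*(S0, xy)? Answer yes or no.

Run of N on the first 2 characters of w = 1 2:
  step 0: S0  (start)
  step 1: S1  (read 1: S0→S1)
  step 2: S1  (read 2: S1→S1)

After x (step 1): S1. After xy (step 2): S1.
They match, so y = 2 drives N around a cycle from S1 back to itself; pumping y any number of times keeps N in S1 before reading z, and xyⁱz ∈ L(N) for every i ≥ 0.

yes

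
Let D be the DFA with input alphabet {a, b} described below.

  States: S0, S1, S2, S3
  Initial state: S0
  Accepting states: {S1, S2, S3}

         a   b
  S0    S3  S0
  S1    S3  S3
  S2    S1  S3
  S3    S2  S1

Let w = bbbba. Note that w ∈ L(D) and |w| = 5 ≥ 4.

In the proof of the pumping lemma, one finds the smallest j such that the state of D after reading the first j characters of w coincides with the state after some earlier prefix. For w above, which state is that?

Run of D on w = b b b b a:
  step 0: S0  (start)
  step 1: S0  (read b: S0→S0)   ← first repeat (S0 seen earlier)
  step 2: S0  (read b: S0→S0)
  step 3: S0  (read b: S0→S0)
  step 4: S0  (read b: S0→S0)
  step 5: S3  (read a: S0→S3)

The earliest repeat is at step j = 1: D is in S0, which it already visited at step i = 0.

S0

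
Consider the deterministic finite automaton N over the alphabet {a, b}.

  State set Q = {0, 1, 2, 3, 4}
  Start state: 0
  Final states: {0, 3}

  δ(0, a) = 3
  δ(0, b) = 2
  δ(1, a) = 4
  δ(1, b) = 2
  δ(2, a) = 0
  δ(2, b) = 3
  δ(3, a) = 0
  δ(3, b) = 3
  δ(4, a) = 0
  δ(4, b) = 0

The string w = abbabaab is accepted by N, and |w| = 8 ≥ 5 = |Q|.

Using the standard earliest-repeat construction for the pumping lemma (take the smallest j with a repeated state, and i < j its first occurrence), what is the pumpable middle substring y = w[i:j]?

b

State sequence: 0 -a-> 3 -b-> 3 -b-> 3 -a-> 0 -b-> 2 -a-> 0 -a-> 3 -b-> 3
First repeat at step 2: 3 was already visited.

So i = 1, j = 2, giving x = w[0:1] = a, y = w[1:2] = b, z = w[2:8] = babaab.
Check: |xy| = 2 ≤ 5 and |y| = 1 ≥ 1. Reading y takes N from 3 back to 3, so every xyⁱz is accepted.
The DFA has 5 states, so the proof of the pumping lemma guarantees a repeated state among the first 5+1 visited; the segment between the two visits is the pumpable y.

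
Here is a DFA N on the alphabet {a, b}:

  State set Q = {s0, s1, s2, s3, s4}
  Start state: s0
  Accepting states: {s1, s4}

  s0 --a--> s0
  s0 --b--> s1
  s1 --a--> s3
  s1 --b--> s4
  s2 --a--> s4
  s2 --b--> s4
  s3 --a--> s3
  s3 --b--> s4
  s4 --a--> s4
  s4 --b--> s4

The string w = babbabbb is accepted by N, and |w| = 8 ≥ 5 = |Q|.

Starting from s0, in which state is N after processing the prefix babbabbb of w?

s4

State sequence: s0 -b-> s1 -a-> s3 -b-> s4 -b-> s4 -a-> s4 -b-> s4 -b-> s4 -b-> s4

After reading 8 characters, N is in state s4.
(This kind of state-tracing is the core of the pumping-lemma construction: with 5 states, pigeonhole forces a repeat within the first 5 steps.)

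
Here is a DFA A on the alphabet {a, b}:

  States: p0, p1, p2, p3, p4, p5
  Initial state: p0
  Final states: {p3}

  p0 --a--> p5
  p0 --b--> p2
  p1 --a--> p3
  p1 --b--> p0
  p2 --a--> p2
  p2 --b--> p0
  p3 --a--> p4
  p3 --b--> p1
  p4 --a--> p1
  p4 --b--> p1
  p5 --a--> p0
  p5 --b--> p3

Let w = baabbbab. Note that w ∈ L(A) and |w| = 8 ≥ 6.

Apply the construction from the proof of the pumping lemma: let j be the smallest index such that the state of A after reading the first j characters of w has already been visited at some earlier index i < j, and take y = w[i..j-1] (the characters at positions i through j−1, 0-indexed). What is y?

a

State sequence: p0 -b-> p2 -a-> p2 -a-> p2 -b-> p0 -b-> p2 -b-> p0 -a-> p5 -b-> p3
First repeat at step 2: p2 was already visited.

So i = 1, j = 2, giving x = w[0:1] = b, y = w[1:2] = a, z = w[2:8] = abbbab.
Check: |xy| = 2 ≤ 6 and |y| = 1 ≥ 1. Reading y takes A from p2 back to p2, so every xyⁱz is accepted.
With |Q| = 6, pigeonhole forces a state repeat no later than step 6; the substring read between the first and second visits to that state can be pumped.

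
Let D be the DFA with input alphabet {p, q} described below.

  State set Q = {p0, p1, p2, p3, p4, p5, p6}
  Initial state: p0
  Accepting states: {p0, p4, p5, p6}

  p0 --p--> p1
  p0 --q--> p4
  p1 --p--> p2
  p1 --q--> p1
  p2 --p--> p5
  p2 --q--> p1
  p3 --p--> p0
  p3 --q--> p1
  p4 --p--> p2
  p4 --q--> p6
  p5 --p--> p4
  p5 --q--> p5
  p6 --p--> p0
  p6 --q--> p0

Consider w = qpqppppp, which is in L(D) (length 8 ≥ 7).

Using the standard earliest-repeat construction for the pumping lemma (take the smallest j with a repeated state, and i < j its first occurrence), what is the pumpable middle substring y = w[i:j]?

State sequence: p0 -q-> p4 -p-> p2 -q-> p1 -p-> p2 -p-> p5 -p-> p4 -p-> p2 -p-> p5
First repeat at step 4: p2 was already visited.

So i = 2, j = 4, giving x = w[0:2] = qp, y = w[2:4] = qp, z = w[4:8] = pppp.
Check: |xy| = 4 ≤ 7 and |y| = 2 ≥ 1. Reading y takes D from p2 back to p2, so every xyⁱz is accepted.

qp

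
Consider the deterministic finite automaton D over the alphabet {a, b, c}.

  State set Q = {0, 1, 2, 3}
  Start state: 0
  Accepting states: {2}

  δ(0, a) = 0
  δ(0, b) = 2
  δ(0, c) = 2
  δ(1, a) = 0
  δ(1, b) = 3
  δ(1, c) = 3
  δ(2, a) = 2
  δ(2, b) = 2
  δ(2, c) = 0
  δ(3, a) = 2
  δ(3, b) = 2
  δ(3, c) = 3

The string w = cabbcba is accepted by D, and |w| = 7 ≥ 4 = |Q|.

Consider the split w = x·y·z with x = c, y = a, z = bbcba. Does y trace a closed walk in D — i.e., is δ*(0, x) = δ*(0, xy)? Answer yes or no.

State sequence: 0 -c-> 2 -a-> 2

After x (step 1): 2. After xy (step 2): 2.
They match, so y = a drives D around a cycle from 2 back to itself; pumping y any number of times keeps D in 2 before reading z, and xyⁱz ∈ L(D) for every i ≥ 0.

yes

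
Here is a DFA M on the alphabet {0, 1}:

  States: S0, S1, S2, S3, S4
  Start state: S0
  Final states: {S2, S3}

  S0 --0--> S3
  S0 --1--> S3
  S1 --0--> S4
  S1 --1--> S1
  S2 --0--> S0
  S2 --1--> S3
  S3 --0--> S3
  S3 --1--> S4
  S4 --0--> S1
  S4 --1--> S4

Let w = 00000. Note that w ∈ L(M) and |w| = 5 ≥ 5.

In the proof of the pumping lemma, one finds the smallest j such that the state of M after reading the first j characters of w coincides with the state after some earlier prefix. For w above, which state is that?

State sequence: S0 -0-> S3 -0-> S3 -0-> S3 -0-> S3 -0-> S3
First repeat at step 2: S3 was already visited.

The earliest repeat is at step j = 2: M is in S3, which it already visited at step i = 1.
Since M has 5 states, any run of length ≥ 5 visits 5+1 states, so by pigeonhole some state repeats within the first 5 steps — that repeat gives the pumpable loop.

S3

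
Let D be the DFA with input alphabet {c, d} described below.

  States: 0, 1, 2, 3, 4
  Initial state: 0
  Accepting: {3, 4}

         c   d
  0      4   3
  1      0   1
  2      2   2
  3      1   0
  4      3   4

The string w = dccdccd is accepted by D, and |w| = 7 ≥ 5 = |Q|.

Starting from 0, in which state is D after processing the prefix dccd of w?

Run of D on the first 4 characters of w = d c c d:
  step 0: 0  (start)
  step 1: 3  (read d: 0→3)
  step 2: 1  (read c: 3→1)
  step 3: 0  (read c: 1→0)
  step 4: 3  (read d: 0→3)

After reading 4 characters, D is in state 3.
(This kind of state-tracing is the core of the pumping-lemma construction: with 5 states, pigeonhole forces a repeat within the first 5 steps.)

3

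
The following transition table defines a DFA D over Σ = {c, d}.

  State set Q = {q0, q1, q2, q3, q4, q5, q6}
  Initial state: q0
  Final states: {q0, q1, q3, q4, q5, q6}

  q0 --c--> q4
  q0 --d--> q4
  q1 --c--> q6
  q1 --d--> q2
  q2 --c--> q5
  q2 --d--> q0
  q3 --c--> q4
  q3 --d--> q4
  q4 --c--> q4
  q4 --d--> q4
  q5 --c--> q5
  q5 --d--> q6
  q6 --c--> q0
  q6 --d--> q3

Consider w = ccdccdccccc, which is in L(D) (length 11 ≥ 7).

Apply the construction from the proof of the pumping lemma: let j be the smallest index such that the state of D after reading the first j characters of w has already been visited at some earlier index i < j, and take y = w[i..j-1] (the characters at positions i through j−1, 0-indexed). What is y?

Run of D on w = c c d c c d c c c c c:
  step 0: q0  (start)
  step 1: q4  (read c: q0→q4)
  step 2: q4  (read c: q4→q4)   ← first repeat (q4 seen earlier)
  step 3: q4  (read d: q4→q4)
  step 4: q4  (read c: q4→q4)
  step 5: q4  (read c: q4→q4)
  step 6: q4  (read d: q4→q4)
  step 7: q4  (read c: q4→q4)
  step 8: q4  (read c: q4→q4)
  step 9: q4  (read c: q4→q4)
  step 10: q4  (read c: q4→q4)
  step 11: q4  (read c: q4→q4)

So i = 1, j = 2, giving x = w[0:1] = c, y = w[1:2] = c, z = w[2:11] = dccdccccc.
Check: |xy| = 2 ≤ 7 and |y| = 1 ≥ 1. Reading y takes D from q4 back to q4, so every xyⁱz is accepted.
Pumping length from the standard proof: p = 7 (the number of states). The repeated state found above gives |xy| = j ≤ 7 and |y| = j − i ≥ 1.

c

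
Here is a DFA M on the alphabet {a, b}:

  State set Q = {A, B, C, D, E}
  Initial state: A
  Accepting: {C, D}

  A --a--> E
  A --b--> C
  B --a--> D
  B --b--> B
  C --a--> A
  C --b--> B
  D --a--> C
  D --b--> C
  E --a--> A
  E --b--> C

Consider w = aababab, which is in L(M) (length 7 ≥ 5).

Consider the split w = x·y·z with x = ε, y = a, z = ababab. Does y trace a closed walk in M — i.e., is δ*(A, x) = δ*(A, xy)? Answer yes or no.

no

Run of M on the first 1 characters of w = a:
  step 0: A  (start)
  step 1: E  (read a: A→E)

After x (step 0): A. After xy (step 1): E.
They differ (A ≠ E), so y is not a cycle from the state after x; this split is not the one the pumping-lemma construction produces, and pumping y need not keep the string in L(M).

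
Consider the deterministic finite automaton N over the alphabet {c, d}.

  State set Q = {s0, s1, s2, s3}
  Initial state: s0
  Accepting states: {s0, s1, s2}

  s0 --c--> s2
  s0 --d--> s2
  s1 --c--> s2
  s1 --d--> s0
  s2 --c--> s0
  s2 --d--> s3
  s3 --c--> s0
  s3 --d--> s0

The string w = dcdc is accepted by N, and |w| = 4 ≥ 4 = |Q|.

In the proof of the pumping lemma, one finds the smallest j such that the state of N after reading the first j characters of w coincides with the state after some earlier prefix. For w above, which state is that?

Run of N on w = d c d c:
  step 0: s0  (start)
  step 1: s2  (read d: s0→s2)
  step 2: s0  (read c: s2→s0)   ← first repeat (s0 seen earlier)
  step 3: s2  (read d: s0→s2)
  step 4: s0  (read c: s2→s0)

The earliest repeat is at step j = 2: N is in s0, which it already visited at step i = 0.
Since N has 4 states, any run of length ≥ 4 visits 4+1 states, so by pigeonhole some state repeats within the first 4 steps — that repeat gives the pumpable loop.

s0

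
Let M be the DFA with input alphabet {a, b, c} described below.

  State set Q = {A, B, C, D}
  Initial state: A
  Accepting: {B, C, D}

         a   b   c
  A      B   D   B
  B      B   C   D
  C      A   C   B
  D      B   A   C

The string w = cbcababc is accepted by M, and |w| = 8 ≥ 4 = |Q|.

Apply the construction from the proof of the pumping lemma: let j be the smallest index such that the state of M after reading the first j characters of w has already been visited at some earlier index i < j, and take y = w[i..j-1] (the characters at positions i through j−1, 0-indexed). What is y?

bc

State sequence: A -c-> B -b-> C -c-> B -a-> B -b-> C -a-> A -b-> D -c-> C
First repeat at step 3: B was already visited.

So i = 1, j = 3, giving x = w[0:1] = c, y = w[1:3] = bc, z = w[3:8] = ababc.
Check: |xy| = 3 ≤ 4 and |y| = 2 ≥ 1. Reading y takes M from B back to B, so every xyⁱz is accepted.
Pumping length from the standard proof: p = 4 (the number of states). The repeated state found above gives |xy| = j ≤ 4 and |y| = j − i ≥ 1.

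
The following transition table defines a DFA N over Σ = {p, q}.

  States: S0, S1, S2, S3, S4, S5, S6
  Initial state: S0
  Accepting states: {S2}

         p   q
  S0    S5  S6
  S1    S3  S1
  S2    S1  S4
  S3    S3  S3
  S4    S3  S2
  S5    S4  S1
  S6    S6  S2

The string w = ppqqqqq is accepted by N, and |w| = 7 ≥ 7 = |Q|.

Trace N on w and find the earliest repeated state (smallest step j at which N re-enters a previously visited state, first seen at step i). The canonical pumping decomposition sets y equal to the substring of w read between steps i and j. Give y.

Run of N on w = p p q q q q q:
  step 0: S0  (start)
  step 1: S5  (read p: S0→S5)
  step 2: S4  (read p: S5→S4)
  step 3: S2  (read q: S4→S2)
  step 4: S4  (read q: S2→S4)   ← first repeat (S4 seen earlier)
  step 5: S2  (read q: S4→S2)
  step 6: S4  (read q: S2→S4)
  step 7: S2  (read q: S4→S2)

So i = 2, j = 4, giving x = w[0:2] = pp, y = w[2:4] = qq, z = w[4:7] = qqq.
Check: |xy| = 4 ≤ 7 and |y| = 2 ≥ 1. Reading y takes N from S4 back to S4, so every xyⁱz is accepted.

qq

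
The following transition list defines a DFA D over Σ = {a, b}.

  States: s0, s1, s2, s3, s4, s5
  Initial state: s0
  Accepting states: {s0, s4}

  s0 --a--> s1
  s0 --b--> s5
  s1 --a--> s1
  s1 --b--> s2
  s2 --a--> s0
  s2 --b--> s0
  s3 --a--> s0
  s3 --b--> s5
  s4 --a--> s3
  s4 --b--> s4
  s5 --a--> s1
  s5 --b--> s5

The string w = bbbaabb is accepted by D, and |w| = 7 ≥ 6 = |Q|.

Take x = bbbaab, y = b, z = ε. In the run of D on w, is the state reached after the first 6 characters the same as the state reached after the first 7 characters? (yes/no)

State sequence: s0 -b-> s5 -b-> s5 -b-> s5 -a-> s1 -a-> s1 -b-> s2 -b-> s0

After x (step 6): s2. After xy (step 7): s0.
They differ (s2 ≠ s0), so y is not a cycle from the state after x; this split is not the one the pumping-lemma construction produces, and pumping y need not keep the string in L(D).

no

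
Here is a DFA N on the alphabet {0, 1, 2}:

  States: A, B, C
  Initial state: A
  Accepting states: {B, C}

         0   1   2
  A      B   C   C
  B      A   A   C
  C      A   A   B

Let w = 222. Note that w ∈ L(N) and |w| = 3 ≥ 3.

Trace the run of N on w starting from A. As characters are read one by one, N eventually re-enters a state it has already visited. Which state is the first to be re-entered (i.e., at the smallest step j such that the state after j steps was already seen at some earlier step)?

Run of N on w = 2 2 2:
  step 0: A  (start)
  step 1: C  (read 2: A→C)
  step 2: B  (read 2: C→B)
  step 3: C  (read 2: B→C)   ← first repeat (C seen earlier)

The earliest repeat is at step j = 3: N is in C, which it already visited at step i = 1.

C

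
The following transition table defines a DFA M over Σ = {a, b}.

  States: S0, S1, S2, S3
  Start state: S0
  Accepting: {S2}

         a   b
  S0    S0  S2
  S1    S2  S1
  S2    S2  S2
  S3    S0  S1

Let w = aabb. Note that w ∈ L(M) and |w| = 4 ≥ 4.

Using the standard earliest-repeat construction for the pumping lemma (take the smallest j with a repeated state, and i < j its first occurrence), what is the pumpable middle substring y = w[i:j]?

a

Run of M on w = a a b b:
  step 0: S0  (start)
  step 1: S0  (read a: S0→S0)   ← first repeat (S0 seen earlier)
  step 2: S0  (read a: S0→S0)
  step 3: S2  (read b: S0→S2)
  step 4: S2  (read b: S2→S2)

So i = 0, j = 1, giving x = w[0:0] = ε, y = w[0:1] = a, z = w[1:4] = abb.
Check: |xy| = 1 ≤ 4 and |y| = 1 ≥ 1. Reading y takes M from S0 back to S0, so every xyⁱz is accepted.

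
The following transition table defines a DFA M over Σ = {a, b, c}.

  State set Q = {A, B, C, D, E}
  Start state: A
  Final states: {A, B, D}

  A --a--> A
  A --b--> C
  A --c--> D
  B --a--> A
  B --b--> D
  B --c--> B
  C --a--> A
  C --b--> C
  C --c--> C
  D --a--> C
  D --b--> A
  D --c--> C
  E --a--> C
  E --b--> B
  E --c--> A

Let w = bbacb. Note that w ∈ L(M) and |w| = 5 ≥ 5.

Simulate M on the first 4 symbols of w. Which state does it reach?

D

Run of M on the first 4 characters of w = b b a c:
  step 0: A  (start)
  step 1: C  (read b: A→C)
  step 2: C  (read b: C→C)
  step 3: A  (read a: C→A)
  step 4: D  (read c: A→D)

After reading 4 characters, M is in state D.
(This kind of state-tracing is the core of the pumping-lemma construction: with 5 states, pigeonhole forces a repeat within the first 5 steps.)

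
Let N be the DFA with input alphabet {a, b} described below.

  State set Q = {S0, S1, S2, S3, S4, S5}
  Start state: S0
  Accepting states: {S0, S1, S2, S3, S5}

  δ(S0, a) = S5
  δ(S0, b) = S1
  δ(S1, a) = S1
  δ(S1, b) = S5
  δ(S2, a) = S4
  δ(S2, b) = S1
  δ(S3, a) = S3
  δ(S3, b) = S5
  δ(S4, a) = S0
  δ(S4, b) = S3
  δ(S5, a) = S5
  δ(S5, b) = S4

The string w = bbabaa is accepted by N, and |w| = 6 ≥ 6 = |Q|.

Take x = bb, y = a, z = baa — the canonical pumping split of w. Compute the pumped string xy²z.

bbaabaa

xy^2z = bb·a·a·baa = bbaabaa.
Reading y = a takes N from S5 back to S5, so after x·y·y the machine is still in S5, and z then leads to the accepting state S5. Hence bbaabaa ∈ L(N).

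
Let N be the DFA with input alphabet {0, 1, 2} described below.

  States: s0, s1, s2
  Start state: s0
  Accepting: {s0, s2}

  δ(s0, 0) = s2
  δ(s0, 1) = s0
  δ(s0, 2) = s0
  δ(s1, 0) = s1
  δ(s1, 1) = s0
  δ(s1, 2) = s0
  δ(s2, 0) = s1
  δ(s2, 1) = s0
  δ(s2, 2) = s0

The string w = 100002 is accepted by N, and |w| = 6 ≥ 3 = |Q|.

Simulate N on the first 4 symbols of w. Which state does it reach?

Run of N on the first 4 characters of w = 1 0 0 0:
  step 0: s0  (start)
  step 1: s0  (read 1: s0→s0)
  step 2: s2  (read 0: s0→s2)
  step 3: s1  (read 0: s2→s1)
  step 4: s1  (read 0: s1→s1)

After reading 4 characters, N is in state s1.
(This kind of state-tracing is the core of the pumping-lemma construction: with 3 states, pigeonhole forces a repeat within the first 3 steps.)

s1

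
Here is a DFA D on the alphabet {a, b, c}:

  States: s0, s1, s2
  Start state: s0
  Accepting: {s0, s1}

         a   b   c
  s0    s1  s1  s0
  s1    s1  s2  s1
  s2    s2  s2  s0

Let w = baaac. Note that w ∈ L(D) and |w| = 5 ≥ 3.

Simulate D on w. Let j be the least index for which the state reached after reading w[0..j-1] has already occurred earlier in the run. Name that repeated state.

State sequence: s0 -b-> s1 -a-> s1 -a-> s1 -a-> s1 -c-> s1
First repeat at step 2: s1 was already visited.

The earliest repeat is at step j = 2: D is in s1, which it already visited at step i = 1.

s1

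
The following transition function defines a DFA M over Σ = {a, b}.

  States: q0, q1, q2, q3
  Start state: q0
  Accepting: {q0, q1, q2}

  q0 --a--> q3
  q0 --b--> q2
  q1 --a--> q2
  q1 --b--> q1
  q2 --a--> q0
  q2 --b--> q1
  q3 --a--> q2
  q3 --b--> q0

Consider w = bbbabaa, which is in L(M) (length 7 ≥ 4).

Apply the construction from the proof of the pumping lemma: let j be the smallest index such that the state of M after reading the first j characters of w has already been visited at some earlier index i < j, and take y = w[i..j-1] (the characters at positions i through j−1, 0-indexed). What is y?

Run of M on w = b b b a b a a:
  step 0: q0  (start)
  step 1: q2  (read b: q0→q2)
  step 2: q1  (read b: q2→q1)
  step 3: q1  (read b: q1→q1)   ← first repeat (q1 seen earlier)
  step 4: q2  (read a: q1→q2)
  step 5: q1  (read b: q2→q1)
  step 6: q2  (read a: q1→q2)
  step 7: q0  (read a: q2→q0)

So i = 2, j = 3, giving x = w[0:2] = bb, y = w[2:3] = b, z = w[3:7] = abaa.
Check: |xy| = 3 ≤ 4 and |y| = 1 ≥ 1. Reading y takes M from q1 back to q1, so every xyⁱz is accepted.

b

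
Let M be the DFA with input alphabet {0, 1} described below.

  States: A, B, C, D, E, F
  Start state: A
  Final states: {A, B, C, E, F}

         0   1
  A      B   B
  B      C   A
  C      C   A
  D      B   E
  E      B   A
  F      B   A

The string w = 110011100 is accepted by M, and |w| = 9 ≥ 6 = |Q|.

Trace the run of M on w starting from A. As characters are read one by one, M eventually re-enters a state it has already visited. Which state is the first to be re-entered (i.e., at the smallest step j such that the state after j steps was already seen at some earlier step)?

A

State sequence: A -1-> B -1-> A -0-> B -0-> C -1-> A -1-> B -1-> A -0-> B -0-> C
First repeat at step 2: A was already visited.

The earliest repeat is at step j = 2: M is in A, which it already visited at step i = 0.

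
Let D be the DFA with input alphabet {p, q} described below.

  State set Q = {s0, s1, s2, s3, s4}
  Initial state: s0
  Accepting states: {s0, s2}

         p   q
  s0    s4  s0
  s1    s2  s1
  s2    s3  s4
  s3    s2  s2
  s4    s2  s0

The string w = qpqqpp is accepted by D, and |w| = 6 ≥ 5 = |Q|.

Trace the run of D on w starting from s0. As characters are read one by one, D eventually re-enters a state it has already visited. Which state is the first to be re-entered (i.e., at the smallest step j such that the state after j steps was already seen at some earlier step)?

s0

State sequence: s0 -q-> s0 -p-> s4 -q-> s0 -q-> s0 -p-> s4 -p-> s2
First repeat at step 1: s0 was already visited.

The earliest repeat is at step j = 1: D is in s0, which it already visited at step i = 0.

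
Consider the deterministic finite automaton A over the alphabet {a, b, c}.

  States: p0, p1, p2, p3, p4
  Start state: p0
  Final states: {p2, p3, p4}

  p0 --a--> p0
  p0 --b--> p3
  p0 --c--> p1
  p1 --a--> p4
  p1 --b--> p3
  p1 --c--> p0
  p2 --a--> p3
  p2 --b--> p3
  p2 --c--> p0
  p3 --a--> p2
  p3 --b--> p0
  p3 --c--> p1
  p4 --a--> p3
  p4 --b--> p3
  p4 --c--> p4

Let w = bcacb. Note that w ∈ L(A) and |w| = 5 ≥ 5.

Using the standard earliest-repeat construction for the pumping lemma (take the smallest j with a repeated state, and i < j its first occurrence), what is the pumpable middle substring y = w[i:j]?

c

State sequence: p0 -b-> p3 -c-> p1 -a-> p4 -c-> p4 -b-> p3
First repeat at step 4: p4 was already visited.

So i = 3, j = 4, giving x = w[0:3] = bca, y = w[3:4] = c, z = w[4:5] = b.
Check: |xy| = 4 ≤ 5 and |y| = 1 ≥ 1. Reading y takes A from p4 back to p4, so every xyⁱz is accepted.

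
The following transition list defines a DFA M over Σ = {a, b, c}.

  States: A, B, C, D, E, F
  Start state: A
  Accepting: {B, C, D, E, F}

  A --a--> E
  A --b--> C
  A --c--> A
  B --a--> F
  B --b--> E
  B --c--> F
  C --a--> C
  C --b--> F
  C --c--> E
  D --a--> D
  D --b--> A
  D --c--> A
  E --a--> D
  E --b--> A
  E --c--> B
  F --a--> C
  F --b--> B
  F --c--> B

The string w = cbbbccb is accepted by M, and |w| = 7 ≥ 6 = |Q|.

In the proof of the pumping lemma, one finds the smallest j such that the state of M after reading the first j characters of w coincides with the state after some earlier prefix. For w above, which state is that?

State sequence: A -c-> A -b-> C -b-> F -b-> B -c-> F -c-> B -b-> E
First repeat at step 1: A was already visited.

The earliest repeat is at step j = 1: M is in A, which it already visited at step i = 0.

A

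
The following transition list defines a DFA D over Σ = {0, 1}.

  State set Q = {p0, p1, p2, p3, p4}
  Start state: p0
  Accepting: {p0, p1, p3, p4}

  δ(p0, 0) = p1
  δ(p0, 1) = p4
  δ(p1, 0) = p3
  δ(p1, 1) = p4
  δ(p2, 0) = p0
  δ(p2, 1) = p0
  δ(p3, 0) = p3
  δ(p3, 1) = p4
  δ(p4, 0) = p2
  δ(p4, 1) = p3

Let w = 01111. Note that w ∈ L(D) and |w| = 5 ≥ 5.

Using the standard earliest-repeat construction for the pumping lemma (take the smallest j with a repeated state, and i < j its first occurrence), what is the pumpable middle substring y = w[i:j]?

11

Run of D on w = 0 1 1 1 1:
  step 0: p0  (start)
  step 1: p1  (read 0: p0→p1)
  step 2: p4  (read 1: p1→p4)
  step 3: p3  (read 1: p4→p3)
  step 4: p4  (read 1: p3→p4)   ← first repeat (p4 seen earlier)
  step 5: p3  (read 1: p4→p3)

So i = 2, j = 4, giving x = w[0:2] = 01, y = w[2:4] = 11, z = w[4:5] = 1.
Check: |xy| = 4 ≤ 5 and |y| = 2 ≥ 1. Reading y takes D from p4 back to p4, so every xyⁱz is accepted.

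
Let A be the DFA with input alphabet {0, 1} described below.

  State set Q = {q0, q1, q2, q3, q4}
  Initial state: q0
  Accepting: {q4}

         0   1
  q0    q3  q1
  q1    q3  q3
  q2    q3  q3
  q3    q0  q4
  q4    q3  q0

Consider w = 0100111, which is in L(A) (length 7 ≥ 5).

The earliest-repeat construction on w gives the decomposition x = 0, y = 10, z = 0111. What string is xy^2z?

xy^2z = 0·10·10·0111 = 010100111.
Reading y = 10 takes A from q3 back to q3, so after x·y·y the machine is still in q3, and z then leads to the accepting state q4. Hence 010100111 ∈ L(A).

010100111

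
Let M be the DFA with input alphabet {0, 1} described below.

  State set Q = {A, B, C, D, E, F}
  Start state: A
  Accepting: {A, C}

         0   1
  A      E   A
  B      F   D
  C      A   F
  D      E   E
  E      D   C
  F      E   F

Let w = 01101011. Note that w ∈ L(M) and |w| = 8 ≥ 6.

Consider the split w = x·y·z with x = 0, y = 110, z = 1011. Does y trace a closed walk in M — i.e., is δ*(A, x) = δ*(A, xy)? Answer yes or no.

Run of M on the first 4 characters of w = 0 1 1 0:
  step 0: A  (start)
  step 1: E  (read 0: A→E)
  step 2: C  (read 1: E→C)
  step 3: F  (read 1: C→F)
  step 4: E  (read 0: F→E)

After x (step 1): E. After xy (step 4): E.
They match, so y = 110 drives M around a cycle from E back to itself; pumping y any number of times keeps M in E before reading z, and xyⁱz ∈ L(M) for every i ≥ 0.

yes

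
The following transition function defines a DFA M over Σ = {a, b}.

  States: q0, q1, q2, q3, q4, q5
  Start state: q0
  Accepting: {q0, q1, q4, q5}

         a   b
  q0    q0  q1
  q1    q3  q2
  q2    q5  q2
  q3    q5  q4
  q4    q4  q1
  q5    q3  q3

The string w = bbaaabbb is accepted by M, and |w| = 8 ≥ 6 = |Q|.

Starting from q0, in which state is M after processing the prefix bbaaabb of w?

q4

Run of M on the first 7 characters of w = b b a a a b b:
  step 0: q0  (start)
  step 1: q1  (read b: q0→q1)
  step 2: q2  (read b: q1→q2)
  step 3: q5  (read a: q2→q5)
  step 4: q3  (read a: q5→q3)
  step 5: q5  (read a: q3→q5)
  step 6: q3  (read b: q5→q3)
  step 7: q4  (read b: q3→q4)

After reading 7 characters, M is in state q4.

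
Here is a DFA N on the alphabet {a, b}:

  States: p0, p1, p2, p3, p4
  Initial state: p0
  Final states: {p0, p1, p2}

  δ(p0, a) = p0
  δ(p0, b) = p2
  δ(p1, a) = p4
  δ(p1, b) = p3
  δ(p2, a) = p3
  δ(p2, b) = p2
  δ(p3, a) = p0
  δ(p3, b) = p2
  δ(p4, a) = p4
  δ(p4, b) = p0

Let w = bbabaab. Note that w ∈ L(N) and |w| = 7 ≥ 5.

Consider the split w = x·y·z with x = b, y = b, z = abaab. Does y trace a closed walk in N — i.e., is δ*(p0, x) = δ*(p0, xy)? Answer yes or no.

yes

Run of N on the first 2 characters of w = b b:
  step 0: p0  (start)
  step 1: p2  (read b: p0→p2)
  step 2: p2  (read b: p2→p2)

After x (step 1): p2. After xy (step 2): p2.
They match, so y = b drives N around a cycle from p2 back to itself; pumping y any number of times keeps N in p2 before reading z, and xyⁱz ∈ L(N) for every i ≥ 0.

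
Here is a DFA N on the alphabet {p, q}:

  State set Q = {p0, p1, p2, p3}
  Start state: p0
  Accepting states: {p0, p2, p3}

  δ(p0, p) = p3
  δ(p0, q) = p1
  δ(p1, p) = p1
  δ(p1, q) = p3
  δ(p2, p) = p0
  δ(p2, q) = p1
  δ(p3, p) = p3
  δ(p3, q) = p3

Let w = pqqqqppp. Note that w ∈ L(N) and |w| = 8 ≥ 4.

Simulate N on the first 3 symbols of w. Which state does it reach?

State sequence: p0 -p-> p3 -q-> p3 -q-> p3

After reading 3 characters, N is in state p3.
(This kind of state-tracing is the core of the pumping-lemma construction: with 4 states, pigeonhole forces a repeat within the first 4 steps.)

p3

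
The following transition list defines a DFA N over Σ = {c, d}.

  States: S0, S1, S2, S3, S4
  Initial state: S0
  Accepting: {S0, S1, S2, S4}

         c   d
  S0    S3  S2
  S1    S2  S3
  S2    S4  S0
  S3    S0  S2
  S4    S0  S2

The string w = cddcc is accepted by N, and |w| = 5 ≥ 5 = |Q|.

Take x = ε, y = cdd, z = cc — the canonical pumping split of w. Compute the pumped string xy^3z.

cddcddcddcc

xy^3z = ε·cdd·cdd·cdd·cc = cddcddcddcc.
Reading y = cdd takes N from S0 back to S0, so after x·y·y·y the machine is still in S0, and z then leads to the accepting state S0. Hence cddcddcddcc ∈ L(N).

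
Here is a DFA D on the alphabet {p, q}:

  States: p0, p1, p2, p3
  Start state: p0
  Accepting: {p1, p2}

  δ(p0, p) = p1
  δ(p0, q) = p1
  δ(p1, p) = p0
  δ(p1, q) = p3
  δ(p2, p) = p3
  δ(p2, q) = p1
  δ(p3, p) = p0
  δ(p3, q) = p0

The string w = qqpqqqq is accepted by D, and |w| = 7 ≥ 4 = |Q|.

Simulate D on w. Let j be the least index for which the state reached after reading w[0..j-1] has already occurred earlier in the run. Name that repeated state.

Run of D on w = q q p q q q q:
  step 0: p0  (start)
  step 1: p1  (read q: p0→p1)
  step 2: p3  (read q: p1→p3)
  step 3: p0  (read p: p3→p0)   ← first repeat (p0 seen earlier)
  step 4: p1  (read q: p0→p1)
  step 5: p3  (read q: p1→p3)
  step 6: p0  (read q: p3→p0)
  step 7: p1  (read q: p0→p1)

The earliest repeat is at step j = 3: D is in p0, which it already visited at step i = 0.

p0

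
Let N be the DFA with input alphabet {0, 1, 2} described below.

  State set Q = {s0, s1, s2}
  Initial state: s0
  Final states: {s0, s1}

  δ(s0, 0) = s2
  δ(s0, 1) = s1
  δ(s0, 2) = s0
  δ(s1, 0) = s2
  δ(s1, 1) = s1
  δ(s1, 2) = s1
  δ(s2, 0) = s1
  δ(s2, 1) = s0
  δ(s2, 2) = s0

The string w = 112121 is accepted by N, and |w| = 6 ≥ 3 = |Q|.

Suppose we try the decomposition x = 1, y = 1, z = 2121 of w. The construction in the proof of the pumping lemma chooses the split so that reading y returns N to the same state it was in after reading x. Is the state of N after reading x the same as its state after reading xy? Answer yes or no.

yes

State sequence: s0 -1-> s1 -1-> s1

After x (step 1): s1. After xy (step 2): s1.
They match, so y = 1 drives N around a cycle from s1 back to itself; pumping y any number of times keeps N in s1 before reading z, and xyⁱz ∈ L(N) for every i ≥ 0.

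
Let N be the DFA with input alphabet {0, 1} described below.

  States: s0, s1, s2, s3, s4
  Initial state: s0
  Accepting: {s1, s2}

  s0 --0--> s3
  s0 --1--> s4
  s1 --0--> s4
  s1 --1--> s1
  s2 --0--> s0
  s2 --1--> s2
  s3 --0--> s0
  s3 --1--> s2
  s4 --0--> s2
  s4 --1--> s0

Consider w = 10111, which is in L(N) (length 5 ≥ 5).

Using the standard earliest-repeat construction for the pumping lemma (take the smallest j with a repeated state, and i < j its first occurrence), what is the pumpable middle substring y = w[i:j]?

1

Run of N on w = 1 0 1 1 1:
  step 0: s0  (start)
  step 1: s4  (read 1: s0→s4)
  step 2: s2  (read 0: s4→s2)
  step 3: s2  (read 1: s2→s2)   ← first repeat (s2 seen earlier)
  step 4: s2  (read 1: s2→s2)
  step 5: s2  (read 1: s2→s2)

So i = 2, j = 3, giving x = w[0:2] = 10, y = w[2:3] = 1, z = w[3:5] = 11.
Check: |xy| = 3 ≤ 5 and |y| = 1 ≥ 1. Reading y takes N from s2 back to s2, so every xyⁱz is accepted.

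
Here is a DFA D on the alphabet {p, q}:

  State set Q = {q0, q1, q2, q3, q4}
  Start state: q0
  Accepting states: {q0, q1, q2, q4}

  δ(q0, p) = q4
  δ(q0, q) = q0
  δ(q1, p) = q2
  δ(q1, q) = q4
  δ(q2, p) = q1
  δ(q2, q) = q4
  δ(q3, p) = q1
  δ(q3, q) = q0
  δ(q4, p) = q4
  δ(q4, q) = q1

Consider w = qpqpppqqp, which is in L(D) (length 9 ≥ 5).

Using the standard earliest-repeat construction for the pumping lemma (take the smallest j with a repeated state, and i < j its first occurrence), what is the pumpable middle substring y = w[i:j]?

State sequence: q0 -q-> q0 -p-> q4 -q-> q1 -p-> q2 -p-> q1 -p-> q2 -q-> q4 -q-> q1 -p-> q2
First repeat at step 1: q0 was already visited.

So i = 0, j = 1, giving x = w[0:0] = ε, y = w[0:1] = q, z = w[1:9] = pqpppqqp.
Check: |xy| = 1 ≤ 5 and |y| = 1 ≥ 1. Reading y takes D from q0 back to q0, so every xyⁱz is accepted.
With |Q| = 5, pigeonhole forces a state repeat no later than step 5; the substring read between the first and second visits to that state can be pumped.

q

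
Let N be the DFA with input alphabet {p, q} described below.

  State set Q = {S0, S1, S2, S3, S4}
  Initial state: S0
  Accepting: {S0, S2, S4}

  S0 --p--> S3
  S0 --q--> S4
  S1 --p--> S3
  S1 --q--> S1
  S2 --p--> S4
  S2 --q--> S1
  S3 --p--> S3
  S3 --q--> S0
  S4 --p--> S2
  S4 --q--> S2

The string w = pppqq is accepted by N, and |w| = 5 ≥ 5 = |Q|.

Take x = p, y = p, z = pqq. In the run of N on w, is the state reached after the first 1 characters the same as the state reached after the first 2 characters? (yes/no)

State sequence: S0 -p-> S3 -p-> S3

After x (step 1): S3. After xy (step 2): S3.
They match, so y = p drives N around a cycle from S3 back to itself; pumping y any number of times keeps N in S3 before reading z, and xyⁱz ∈ L(N) for every i ≥ 0.

yes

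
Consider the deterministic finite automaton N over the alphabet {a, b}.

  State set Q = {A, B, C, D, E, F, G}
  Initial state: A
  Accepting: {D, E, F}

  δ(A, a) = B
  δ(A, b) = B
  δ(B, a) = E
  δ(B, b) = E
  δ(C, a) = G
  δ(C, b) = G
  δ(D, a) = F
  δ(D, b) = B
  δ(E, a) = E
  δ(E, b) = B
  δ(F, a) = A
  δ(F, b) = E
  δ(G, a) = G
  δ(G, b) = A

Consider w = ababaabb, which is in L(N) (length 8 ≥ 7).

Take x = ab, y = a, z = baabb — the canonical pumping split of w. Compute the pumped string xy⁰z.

xy⁰z = xz = ab·baabb = abbaabb.
Reading y = a takes N from E back to E, so after x the machine is still in E, and z then leads to the accepting state E. Hence abbaabb ∈ L(N).

abbaabb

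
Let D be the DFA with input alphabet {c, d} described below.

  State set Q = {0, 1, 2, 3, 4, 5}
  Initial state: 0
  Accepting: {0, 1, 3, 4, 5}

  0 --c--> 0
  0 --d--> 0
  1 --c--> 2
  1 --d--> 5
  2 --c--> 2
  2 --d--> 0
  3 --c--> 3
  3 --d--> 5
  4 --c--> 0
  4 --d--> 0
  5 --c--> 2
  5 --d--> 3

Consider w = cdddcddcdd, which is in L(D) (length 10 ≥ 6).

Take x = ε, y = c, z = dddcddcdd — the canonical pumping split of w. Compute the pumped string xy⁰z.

dddcddcdd

xy⁰z = xz = ε·dddcddcdd = dddcddcdd.
Reading y = c takes D from 0 back to 0, so after x the machine is still in 0, and z then leads to the accepting state 0. Hence dddcddcdd ∈ L(D).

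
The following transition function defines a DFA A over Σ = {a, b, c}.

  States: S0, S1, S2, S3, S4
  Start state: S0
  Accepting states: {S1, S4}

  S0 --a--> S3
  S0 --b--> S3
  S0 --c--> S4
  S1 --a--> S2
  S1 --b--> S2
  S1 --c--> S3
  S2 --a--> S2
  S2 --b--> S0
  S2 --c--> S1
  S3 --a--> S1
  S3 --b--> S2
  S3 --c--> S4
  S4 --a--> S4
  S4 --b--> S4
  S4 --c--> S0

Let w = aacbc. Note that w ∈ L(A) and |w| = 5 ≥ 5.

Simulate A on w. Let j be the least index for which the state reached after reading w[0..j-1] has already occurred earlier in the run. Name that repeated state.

S3

Run of A on w = a a c b c:
  step 0: S0  (start)
  step 1: S3  (read a: S0→S3)
  step 2: S1  (read a: S3→S1)
  step 3: S3  (read c: S1→S3)   ← first repeat (S3 seen earlier)
  step 4: S2  (read b: S3→S2)
  step 5: S1  (read c: S2→S1)

The earliest repeat is at step j = 3: A is in S3, which it already visited at step i = 1.
With |Q| = 5, pigeonhole forces a state repeat no later than step 5; the substring read between the first and second visits to that state can be pumped.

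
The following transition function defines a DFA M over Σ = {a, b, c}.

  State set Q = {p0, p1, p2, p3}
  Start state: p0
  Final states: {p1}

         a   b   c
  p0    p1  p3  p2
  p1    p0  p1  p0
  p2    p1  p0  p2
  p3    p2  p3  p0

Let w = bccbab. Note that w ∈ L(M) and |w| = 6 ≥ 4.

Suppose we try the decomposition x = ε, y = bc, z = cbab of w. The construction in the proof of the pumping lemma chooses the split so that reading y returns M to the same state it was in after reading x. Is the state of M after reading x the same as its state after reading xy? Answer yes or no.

yes

Run of M on the first 2 characters of w = b c:
  step 0: p0  (start)
  step 1: p3  (read b: p0→p3)
  step 2: p0  (read c: p3→p0)

After x (step 0): p0. After xy (step 2): p0.
They match, so y = bc drives M around a cycle from p0 back to itself; pumping y any number of times keeps M in p0 before reading z, and xyⁱz ∈ L(M) for every i ≥ 0.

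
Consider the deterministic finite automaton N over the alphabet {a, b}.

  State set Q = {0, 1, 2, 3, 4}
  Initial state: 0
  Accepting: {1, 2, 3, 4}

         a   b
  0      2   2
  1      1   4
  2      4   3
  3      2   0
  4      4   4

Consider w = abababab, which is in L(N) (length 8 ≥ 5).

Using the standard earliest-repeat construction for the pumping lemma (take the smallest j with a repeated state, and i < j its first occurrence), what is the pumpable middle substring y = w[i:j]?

State sequence: 0 -a-> 2 -b-> 3 -a-> 2 -b-> 3 -a-> 2 -b-> 3 -a-> 2 -b-> 3
First repeat at step 3: 2 was already visited.

So i = 1, j = 3, giving x = w[0:1] = a, y = w[1:3] = ba, z = w[3:8] = babab.
Check: |xy| = 3 ≤ 5 and |y| = 2 ≥ 1. Reading y takes N from 2 back to 2, so every xyⁱz is accepted.
Since N has 5 states, any run of length ≥ 5 visits 5+1 states, so by pigeonhole some state repeats within the first 5 steps — that repeat gives the pumpable loop.

ba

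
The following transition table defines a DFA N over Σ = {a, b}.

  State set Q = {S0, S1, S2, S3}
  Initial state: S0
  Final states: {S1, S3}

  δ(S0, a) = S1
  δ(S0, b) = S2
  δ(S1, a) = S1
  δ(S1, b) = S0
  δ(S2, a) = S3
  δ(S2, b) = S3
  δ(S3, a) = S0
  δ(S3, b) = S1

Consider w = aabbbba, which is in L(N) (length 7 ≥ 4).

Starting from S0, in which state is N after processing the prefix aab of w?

S0

Run of N on the first 3 characters of w = a a b:
  step 0: S0  (start)
  step 1: S1  (read a: S0→S1)
  step 2: S1  (read a: S1→S1)
  step 3: S0  (read b: S1→S0)

After reading 3 characters, N is in state S0.
(This kind of state-tracing is the core of the pumping-lemma construction: with 4 states, pigeonhole forces a repeat within the first 4 steps.)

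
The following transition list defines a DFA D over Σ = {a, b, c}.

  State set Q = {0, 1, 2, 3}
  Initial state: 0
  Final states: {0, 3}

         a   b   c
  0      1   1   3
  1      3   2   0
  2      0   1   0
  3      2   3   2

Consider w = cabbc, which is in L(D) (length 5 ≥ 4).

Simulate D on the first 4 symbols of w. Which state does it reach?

State sequence: 0 -c-> 3 -a-> 2 -b-> 1 -b-> 2

After reading 4 characters, D is in state 2.

2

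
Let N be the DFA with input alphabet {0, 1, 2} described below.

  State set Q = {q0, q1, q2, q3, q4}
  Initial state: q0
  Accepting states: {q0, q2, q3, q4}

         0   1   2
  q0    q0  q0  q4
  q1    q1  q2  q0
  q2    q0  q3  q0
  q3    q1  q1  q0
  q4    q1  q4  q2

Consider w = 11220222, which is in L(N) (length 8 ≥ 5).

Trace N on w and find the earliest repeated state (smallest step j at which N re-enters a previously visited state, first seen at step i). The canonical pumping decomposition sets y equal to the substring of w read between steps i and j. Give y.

1

State sequence: q0 -1-> q0 -1-> q0 -2-> q4 -2-> q2 -0-> q0 -2-> q4 -2-> q2 -2-> q0
First repeat at step 1: q0 was already visited.

So i = 0, j = 1, giving x = w[0:0] = ε, y = w[0:1] = 1, z = w[1:8] = 1220222.
Check: |xy| = 1 ≤ 5 and |y| = 1 ≥ 1. Reading y takes N from q0 back to q0, so every xyⁱz is accepted.
Since N has 5 states, any run of length ≥ 5 visits 5+1 states, so by pigeonhole some state repeats within the first 5 steps — that repeat gives the pumpable loop.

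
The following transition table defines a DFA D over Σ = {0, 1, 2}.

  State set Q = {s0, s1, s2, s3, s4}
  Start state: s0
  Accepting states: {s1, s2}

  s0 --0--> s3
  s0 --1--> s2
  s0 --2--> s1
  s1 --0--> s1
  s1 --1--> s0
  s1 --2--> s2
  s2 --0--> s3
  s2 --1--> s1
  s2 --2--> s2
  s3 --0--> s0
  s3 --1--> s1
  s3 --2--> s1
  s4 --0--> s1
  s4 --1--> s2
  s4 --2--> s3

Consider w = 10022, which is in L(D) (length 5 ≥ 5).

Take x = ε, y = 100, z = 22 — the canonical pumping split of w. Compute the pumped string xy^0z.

22

xy⁰z = xz = ε·22 = 22.
Reading y = 100 takes D from s0 back to s0, so after x the machine is still in s0, and z then leads to the accepting state s2. Hence 22 ∈ L(D).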